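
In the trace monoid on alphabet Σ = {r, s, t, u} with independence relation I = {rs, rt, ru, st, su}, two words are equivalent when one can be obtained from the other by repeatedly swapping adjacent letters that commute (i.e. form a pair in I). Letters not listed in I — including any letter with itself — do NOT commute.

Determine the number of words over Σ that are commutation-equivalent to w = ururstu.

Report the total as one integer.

105

piece 0:u — minimal
piece 1:r — minimal
piece 2:u rests on {0:u}
piece 3:r rests on {1:r}
piece 4:s — minimal
piece 5:t rests on {2:u}
piece 6:u rests on {5:t}
minimal pieces: {0:u, 1:r, 4:s}
ways to finish when only these pieces remain (= sum over removing one remaining piece with nothing left below it):
  1 left: {3}→1  {4}→1  {6}→1
  2 left: {1,3}→1  {3,4}→2  {3,6}→2  {4,6}→2  {5,6}→1
  3 left: {1,3,4}→3  {1,3,6}→3  {2,5,6}→1  {3,4,6}→6  {3,5,6}→3  {4,5,6}→3
  4 left: {0,2,5,6}→1  {1,3,4,6}→12  {1,3,5,6}→6  {2,3,5,6}→4  {2,4,5,6}→4  {3,4,5,6}→12
  5 left: {0,2,3,5,6}→5  {0,2,4,5,6}→5  {1,2,3,5,6}→10  {1,3,4,5,6}→30  {2,3,4,5,6}→20
  placing 0:u first → 60 extensions
  placing 1:r first → 30 extensions
  placing 4:s first → 15 extensions
total linear extensions = 105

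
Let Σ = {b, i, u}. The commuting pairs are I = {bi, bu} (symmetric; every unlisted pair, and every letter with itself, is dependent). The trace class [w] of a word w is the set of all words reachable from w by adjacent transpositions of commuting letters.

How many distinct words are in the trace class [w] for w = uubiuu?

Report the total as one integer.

6

#0=u has no predecessor
#1=u depends on [0:u]
#2=b has no predecessor
#3=i depends on [1:u]
#4=u depends on [3:i]
#5=u depends on [4:u]
sources: [0:u, 2:b]
N(rest) = Σ N(rest − s) over sources s of rest; N(one piece) = 1:
  size 1 → [2]=1  [5]=1
  size 2 → [2,5]=2  [4,5]=1
  size 3 → [2,4,5]=3  [3,4,5]=1
  size 4 → [1,3,4,5]=1  [2,3,4,5]=4
  first=0(u) contributes 5
  first=2(b) contributes 1
|[w]| = 6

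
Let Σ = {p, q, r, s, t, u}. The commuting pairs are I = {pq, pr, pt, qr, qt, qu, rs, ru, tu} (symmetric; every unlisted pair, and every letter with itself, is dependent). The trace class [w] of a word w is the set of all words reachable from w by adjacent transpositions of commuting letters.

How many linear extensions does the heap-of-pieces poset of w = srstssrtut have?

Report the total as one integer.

piece 0:s — minimal
piece 1:r — minimal
piece 2:s rests on {0:s}
piece 3:t rests on {1:r, 2:s}
piece 4:s rests on {3:t}
piece 5:s rests on {4:s}
piece 6:r rests on {3:t}
piece 7:t rests on {5:s, 6:r}
piece 8:u rests on {5:s}
piece 9:t rests on {7:t}
minimal pieces: {0:s, 1:r}
ways to finish when only these pieces remain (= sum over removing one remaining piece with nothing left below it):
  1 left: {8}→1  {9}→1
  2 left: {7,9}→1  {8,9}→2
  3 left: {6,7,9}→1  {7,8,9}→3
  4 left: {5,7,8,9}→3  {6,7,8,9}→4
  5 left: {4,5,7,8,9}→3  {5,6,7,8,9}→7
  6 left: {4,5,6,7,8,9}→10
  7 left: {3,4,5,6,7,8,9}→10
  8 left: {1,3,4,5,6,7,8,9}→10  {2,3,4,5,6,7,8,9}→10
  placing 0:s first → 20 extensions
  placing 1:r first → 10 extensions
total linear extensions = 30

30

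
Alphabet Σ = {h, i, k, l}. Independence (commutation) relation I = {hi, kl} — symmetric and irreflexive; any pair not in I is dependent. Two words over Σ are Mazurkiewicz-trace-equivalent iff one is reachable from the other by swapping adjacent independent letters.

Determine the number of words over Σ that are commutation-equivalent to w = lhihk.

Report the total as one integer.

#0=l has no predecessor
#1=h depends on [0:l]
#2=i depends on [0:l]
#3=h depends on [1:h]
#4=k depends on [2:i, 3:h]
sources: [0:l]
N(rest) = Σ N(rest − s) over sources s of rest; N(one piece) = 1:
  size 1 → [4]=1
  size 2 → [2,4]=1  [3,4]=1
  size 3 → [1,3,4]=1  [2,3,4]=2
  first=0(l) contributes 3

3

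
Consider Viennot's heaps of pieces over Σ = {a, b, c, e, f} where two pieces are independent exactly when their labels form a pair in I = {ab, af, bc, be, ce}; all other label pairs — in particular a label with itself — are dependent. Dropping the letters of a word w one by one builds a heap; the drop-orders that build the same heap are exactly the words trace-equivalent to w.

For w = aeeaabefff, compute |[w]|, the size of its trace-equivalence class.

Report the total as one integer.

0(a) covers ∅
1(e) covers 0:a
2(e) covers 1:e
3(a) covers 2:e
4(a) covers 3:a
5(b) covers ∅
6(e) covers 4:a
7(f) covers 5:b, 6:e
8(f) covers 7:f
9(f) covers 8:f
floor of heap: 0:a, 5:b
completions by unplaced set U, small U first (add the entries for U minus each lowest piece of U):
  |U|=1: {9}:1
  |U|=2: {8,9}:1
  |U|=3: {7,8,9}:1
  |U|=4: {5,7,8,9}:1  {6,7,8,9}:1
  |U|=5: {4,6,7,8,9}:1  {5,6,7,8,9}:2
  |U|=6: {3,4,6,7,8,9}:1  {4,5,6,7,8,9}:3
  |U|=7: {2,3,4,6,7,8,9}:1  {3,4,5,6,7,8,9}:4
  |U|=8: {1,2,3,4,6,7,8,9}:1  {2,3,4,5,6,7,8,9}:5
  start at 0(a): 6
  start at 5(b): 1
sum over floor = 7

7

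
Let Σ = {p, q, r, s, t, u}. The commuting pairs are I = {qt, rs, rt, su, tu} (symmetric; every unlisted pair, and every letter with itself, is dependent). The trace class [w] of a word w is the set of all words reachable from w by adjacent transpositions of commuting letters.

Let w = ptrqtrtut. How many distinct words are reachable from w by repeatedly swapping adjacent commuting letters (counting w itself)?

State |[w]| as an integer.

70

drop 0:p onto floor
drop 1:t onto {0:p}
drop 2:r onto {0:p}
drop 3:q onto {2:r}
drop 4:t onto {1:t}
drop 5:r onto {3:q}
drop 6:t onto {4:t}
drop 7:u onto {5:r}
drop 8:t onto {6:t}
ground layer = {0:p}
drop-orders for the pieces not yet dropped (sum over which currently-grounded one goes next):
  1 to go: {7} 1  {8} 1
  2 to go: {5,7} 1  {6,8} 1  {7,8} 2
  3 to go: {3,5,7} 1  {4,6,8} 1  {5,7,8} 3  {6,7,8} 3
  4 to go: {1,4,6,8} 1  {2,3,5,7} 1  {3,5,7,8} 4  {4,6,7,8} 4  {5,6,7,8} 6
  5 to go: {1,4,6,7,8} 5  {2,3,5,7,8} 5  {3,5,6,7,8} 10  {4,5,6,7,8} 10
  6 to go: {1,4,5,6,7,8} 15  {2,3,5,6,7,8} 15  {3,4,5,6,7,8} 20
  7 to go: {1,3,4,5,6,7,8} 35  {2,3,4,5,6,7,8} 35
  if 0:p drops first: 70 orders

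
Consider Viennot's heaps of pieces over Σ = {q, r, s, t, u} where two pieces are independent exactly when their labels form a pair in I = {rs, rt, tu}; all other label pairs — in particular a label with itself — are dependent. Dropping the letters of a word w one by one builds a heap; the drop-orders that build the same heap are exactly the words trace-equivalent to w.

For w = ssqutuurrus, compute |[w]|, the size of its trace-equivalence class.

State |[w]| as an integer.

7

0(s) covers ∅
1(s) covers 0:s
2(q) covers 1:s
3(u) covers 2:q
4(t) covers 2:q
5(u) covers 3:u
6(u) covers 5:u
7(r) covers 6:u
8(r) covers 7:r
9(u) covers 8:r
10(s) covers 4:t, 9:u
floor of heap: 0:s
completions by unplaced set U, small U first (add the entries for U minus each lowest piece of U):
  |U|=1: {10}:1
  |U|=2: {4,10}:1  {9,10}:1
  |U|=3: {4,9,10}:2  {8,9,10}:1
  |U|=4: {4,8,9,10}:3  {7,8,9,10}:1
  |U|=5: {4,7,8,9,10}:4  {6,7,8,9,10}:1
  |U|=6: {4,6,7,8,9,10}:5  {5,6,7,8,9,10}:1
  |U|=7: {3,5,6,7,8,9,10}:1  {4,5,6,7,8,9,10}:6
  |U|=8: {3,4,5,6,7,8,9,10}:7
  |U|=9: {2,3,4,5,6,7,8,9,10}:7
  start at 0(s): 7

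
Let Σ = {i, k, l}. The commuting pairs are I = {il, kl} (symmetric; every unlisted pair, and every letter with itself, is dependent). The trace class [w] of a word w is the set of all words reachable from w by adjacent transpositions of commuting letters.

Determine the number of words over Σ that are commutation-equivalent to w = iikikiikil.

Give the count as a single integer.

10

0(i) covers ∅
1(i) covers 0:i
2(k) covers 1:i
3(i) covers 2:k
4(k) covers 3:i
5(i) covers 4:k
6(i) covers 5:i
7(k) covers 6:i
8(i) covers 7:k
9(l) covers ∅
floor of heap: 0:i, 9:l
completions by unplaced set U, small U first (add the entries for U minus each lowest piece of U):
  |U|=1: {8}:1  {9}:1
  |U|=2: {7,8}:1  {8,9}:2
  |U|=3: {6,7,8}:1  {7,8,9}:3
  |U|=4: {5,6,7,8}:1  {6,7,8,9}:4
  |U|=5: {4,5,6,7,8}:1  {5,6,7,8,9}:5
  |U|=6: {3,4,5,6,7,8}:1  {4,5,6,7,8,9}:6
  |U|=7: {2,3,4,5,6,7,8}:1  {3,4,5,6,7,8,9}:7
  |U|=8: {1,2,3,4,5,6,7,8}:1  {2,3,4,5,6,7,8,9}:8
  start at 0(i): 9
  start at 9(l): 1
sum over floor = 10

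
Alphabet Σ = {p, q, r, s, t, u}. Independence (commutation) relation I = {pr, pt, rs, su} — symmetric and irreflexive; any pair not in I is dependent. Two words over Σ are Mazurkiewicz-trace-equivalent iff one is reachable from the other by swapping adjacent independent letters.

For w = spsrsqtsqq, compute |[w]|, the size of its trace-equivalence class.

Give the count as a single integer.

#0=s has no predecessor
#1=p depends on [0:s]
#2=s depends on [1:p]
#3=r has no predecessor
#4=s depends on [2:s]
#5=q depends on [3:r, 4:s]
#6=t depends on [5:q]
#7=s depends on [6:t]
#8=q depends on [7:s]
#9=q depends on [8:q]
sources: [0:s, 3:r]
N(rest) = Σ N(rest − s) over sources s of rest; N(one piece) = 1:
  size 1 → [9]=1
  size 2 → [8,9]=1
  size 3 → [7,8,9]=1
  size 4 → [6,7,8,9]=1
  size 5 → [5,6,7,8,9]=1
  size 6 → [3,5,6,7,8,9]=1  [4,5,6,7,8,9]=1
  size 7 → [2,4,5,6,7,8,9]=1  [3,4,5,6,7,8,9]=2
  size 8 → [1,2,4,5,6,7,8,9]=1  [2,3,4,5,6,7,8,9]=3
  first=0(s) contributes 4
  first=3(r) contributes 1
|[w]| = 5

5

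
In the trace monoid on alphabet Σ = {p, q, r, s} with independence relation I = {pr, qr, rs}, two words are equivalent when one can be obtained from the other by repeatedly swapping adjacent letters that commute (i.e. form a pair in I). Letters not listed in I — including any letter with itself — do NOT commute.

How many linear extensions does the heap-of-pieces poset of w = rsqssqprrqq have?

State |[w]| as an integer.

165

0(r) covers ∅
1(s) covers ∅
2(q) covers 1:s
3(s) covers 2:q
4(s) covers 3:s
5(q) covers 4:s
6(p) covers 5:q
7(r) covers 0:r
8(r) covers 7:r
9(q) covers 6:p
10(q) covers 9:q
floor of heap: 0:r, 1:s
completions by unplaced set U, small U first (add the entries for U minus each lowest piece of U):
  |U|=1: {8}:1  {10}:1
  |U|=2: {7,8}:1  {8,10}:2  {9,10}:1
  |U|=3: {0,7,8}:1  {6,9,10}:1  {7,8,10}:3  {8,9,10}:3
  |U|=4: {0,7,8,10}:4  {5,6,9,10}:1  {6,8,9,10}:4  {7,8,9,10}:6
  |U|=5: {0,7,8,9,10}:10  {4,5,6,9,10}:1  {5,6,8,9,10}:5  {6,7,8,9,10}:10
  |U|=6: {0,6,7,8,9,10}:20  {3,4,5,6,9,10}:1  {4,5,6,8,9,10}:6  {5,6,7,8,9,10}:15
  |U|=7: {0,5,6,7,8,9,10}:35  {2,3,4,5,6,9,10}:1  {3,4,5,6,8,9,10}:7  {4,5,6,7,8,9,10}:21
  |U|=8: {0,4,5,6,7,8,9,10}:56  {1,2,3,4,5,6,9,10}:1  {2,3,4,5,6,8,9,10}:8  {3,4,5,6,7,8,9,10}:28
  |U|=9: {0,3,4,5,6,7,8,9,10}:84  {1,2,3,4,5,6,8,9,10}:9  {2,3,4,5,6,7,8,9,10}:36
  start at 0(r): 45
  start at 1(s): 120
sum over floor = 165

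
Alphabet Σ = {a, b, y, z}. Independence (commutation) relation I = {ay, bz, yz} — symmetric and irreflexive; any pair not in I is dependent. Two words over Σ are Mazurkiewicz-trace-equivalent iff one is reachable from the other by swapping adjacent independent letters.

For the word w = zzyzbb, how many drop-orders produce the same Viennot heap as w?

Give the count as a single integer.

#0=z has no predecessor
#1=z depends on [0:z]
#2=y has no predecessor
#3=z depends on [1:z]
#4=b depends on [2:y]
#5=b depends on [4:b]
sources: [0:z, 2:y]
N(rest) = Σ N(rest − s) over sources s of rest; N(one piece) = 1:
  size 1 → [3]=1  [5]=1
  size 2 → [1,3]=1  [3,5]=2  [4,5]=1
  size 3 → [0,1,3]=1  [1,3,5]=3  [2,4,5]=1  [3,4,5]=3
  size 4 → [0,1,3,5]=4  [1,3,4,5]=6  [2,3,4,5]=4
  first=0(z) contributes 10
  first=2(y) contributes 10
|[w]| = 20

20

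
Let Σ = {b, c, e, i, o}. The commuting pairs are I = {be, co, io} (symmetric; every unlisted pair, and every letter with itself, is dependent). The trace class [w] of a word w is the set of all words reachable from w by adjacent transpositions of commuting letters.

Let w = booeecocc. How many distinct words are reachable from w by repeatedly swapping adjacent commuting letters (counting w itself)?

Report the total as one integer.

4

#0=b has no predecessor
#1=o depends on [0:b]
#2=o depends on [1:o]
#3=e depends on [2:o]
#4=e depends on [3:e]
#5=c depends on [4:e]
#6=o depends on [4:e]
#7=c depends on [5:c]
#8=c depends on [7:c]
sources: [0:b]
N(rest) = Σ N(rest − s) over sources s of rest; N(one piece) = 1:
  size 1 → [6]=1  [8]=1
  size 2 → [6,8]=2  [7,8]=1
  size 3 → [5,7,8]=1  [6,7,8]=3
  size 4 → [5,6,7,8]=4
  size 5 → [4,5,6,7,8]=4
  size 6 → [3,4,5,6,7,8]=4
  size 7 → [2,3,4,5,6,7,8]=4
  first=0(b) contributes 4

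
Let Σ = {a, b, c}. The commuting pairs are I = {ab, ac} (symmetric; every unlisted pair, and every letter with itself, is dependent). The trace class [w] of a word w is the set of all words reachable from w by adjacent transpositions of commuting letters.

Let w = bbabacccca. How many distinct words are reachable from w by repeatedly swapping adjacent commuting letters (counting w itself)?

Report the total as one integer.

0(b) covers ∅
1(b) covers 0:b
2(a) covers ∅
3(b) covers 1:b
4(a) covers 2:a
5(c) covers 3:b
6(c) covers 5:c
7(c) covers 6:c
8(c) covers 7:c
9(a) covers 4:a
floor of heap: 0:b, 2:a
completions by unplaced set U, small U first (add the entries for U minus each lowest piece of U):
  |U|=1: {8}:1  {9}:1
  |U|=2: {4,9}:1  {7,8}:1  {8,9}:2
  |U|=3: {2,4,9}:1  {4,8,9}:3  {6,7,8}:1  {7,8,9}:3
  |U|=4: {2,4,8,9}:4  {4,7,8,9}:6  {5,6,7,8}:1  {6,7,8,9}:4
  |U|=5: {2,4,7,8,9}:10  {3,5,6,7,8}:1  {4,6,7,8,9}:10  {5,6,7,8,9}:5
  |U|=6: {1,3,5,6,7,8}:1  {2,4,6,7,8,9}:20  {3,5,6,7,8,9}:6  {4,5,6,7,8,9}:15
  |U|=7: {0,1,3,5,6,7,8}:1  {1,3,5,6,7,8,9}:7  {2,4,5,6,7,8,9}:35  {3,4,5,6,7,8,9}:21
  |U|=8: {0,1,3,5,6,7,8,9}:8  {1,3,4,5,6,7,8,9}:28  {2,3,4,5,6,7,8,9}:56
  start at 0(b): 84
  start at 2(a): 36
sum over floor = 120

120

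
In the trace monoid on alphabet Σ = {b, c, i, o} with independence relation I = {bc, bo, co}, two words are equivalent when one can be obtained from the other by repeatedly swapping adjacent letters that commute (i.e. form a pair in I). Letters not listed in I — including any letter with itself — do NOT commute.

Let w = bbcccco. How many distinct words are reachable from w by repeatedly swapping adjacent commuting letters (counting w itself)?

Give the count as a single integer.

#0=b has no predecessor
#1=b depends on [0:b]
#2=c has no predecessor
#3=c depends on [2:c]
#4=c depends on [3:c]
#5=c depends on [4:c]
#6=o has no predecessor
sources: [0:b, 2:c, 6:o]
N(rest) = Σ N(rest − s) over sources s of rest; N(one piece) = 1:
  size 1 → [1]=1  [5]=1  [6]=1
  size 2 → [0,1]=1  [1,5]=2  [1,6]=2  [4,5]=1  [5,6]=2
  size 3 → [0,1,5]=3  [0,1,6]=3  [1,4,5]=3  [1,5,6]=6  [3,4,5]=1  [4,5,6]=3
  size 4 → [0,1,4,5]=6  [0,1,5,6]=12  [1,3,4,5]=4  [1,4,5,6]=12  [2,3,4,5]=1  [3,4,5,6]=4
  size 5 → [0,1,3,4,5]=10  [0,1,4,5,6]=30  [1,2,3,4,5]=5  [1,3,4,5,6]=20  [2,3,4,5,6]=5
  first=0(b) contributes 30
  first=2(c) contributes 60
  first=6(o) contributes 15
|[w]| = 105

105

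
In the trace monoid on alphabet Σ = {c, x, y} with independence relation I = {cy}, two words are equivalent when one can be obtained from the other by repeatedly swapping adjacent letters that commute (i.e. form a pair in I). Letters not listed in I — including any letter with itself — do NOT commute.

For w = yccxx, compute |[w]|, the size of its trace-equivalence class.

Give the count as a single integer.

3

drop 0:y onto floor
drop 1:c onto floor
drop 2:c onto {1:c}
drop 3:x onto {0:y, 2:c}
drop 4:x onto {3:x}
ground layer = {0:y, 1:c}
drop-orders for the pieces not yet dropped (sum over which currently-grounded one goes next):
  1 to go: {4} 1
  2 to go: {3,4} 1
  3 to go: {0,3,4} 1  {2,3,4} 1
  if 0:y drops first: 1 orders
  if 1:c drops first: 2 orders
heap linearizations: 3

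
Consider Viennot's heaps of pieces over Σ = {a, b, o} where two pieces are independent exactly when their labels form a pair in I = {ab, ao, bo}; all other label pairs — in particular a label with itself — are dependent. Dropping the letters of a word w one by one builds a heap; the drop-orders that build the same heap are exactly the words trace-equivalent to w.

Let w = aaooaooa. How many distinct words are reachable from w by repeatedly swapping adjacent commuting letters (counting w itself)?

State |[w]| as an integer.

70

#0=a has no predecessor
#1=a depends on [0:a]
#2=o has no predecessor
#3=o depends on [2:o]
#4=a depends on [1:a]
#5=o depends on [3:o]
#6=o depends on [5:o]
#7=a depends on [4:a]
sources: [0:a, 2:o]
N(rest) = Σ N(rest − s) over sources s of rest; N(one piece) = 1:
  size 1 → [6]=1  [7]=1
  size 2 → [4,7]=1  [5,6]=1  [6,7]=2
  size 3 → [1,4,7]=1  [3,5,6]=1  [4,6,7]=3  [5,6,7]=3
  size 4 → [0,1,4,7]=1  [1,4,6,7]=4  [2,3,5,6]=1  [3,5,6,7]=4  [4,5,6,7]=6
  size 5 → [0,1,4,6,7]=5  [1,4,5,6,7]=10  [2,3,5,6,7]=5  [3,4,5,6,7]=10
  size 6 → [0,1,4,5,6,7]=15  [1,3,4,5,6,7]=20  [2,3,4,5,6,7]=15
  first=0(a) contributes 35
  first=2(o) contributes 35
|[w]| = 70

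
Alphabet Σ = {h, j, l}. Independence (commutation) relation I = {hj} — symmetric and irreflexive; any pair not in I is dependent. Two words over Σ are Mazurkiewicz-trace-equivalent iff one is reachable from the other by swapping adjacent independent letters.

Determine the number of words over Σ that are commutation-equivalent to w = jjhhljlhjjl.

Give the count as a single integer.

0(j) covers ∅
1(j) covers 0:j
2(h) covers ∅
3(h) covers 2:h
4(l) covers 1:j, 3:h
5(j) covers 4:l
6(l) covers 5:j
7(h) covers 6:l
8(j) covers 6:l
9(j) covers 8:j
10(l) covers 7:h, 9:j
floor of heap: 0:j, 2:h
completions by unplaced set U, small U first (add the entries for U minus each lowest piece of U):
  |U|=1: {10}:1
  |U|=2: {7,10}:1  {9,10}:1
  |U|=3: {7,9,10}:2  {8,9,10}:1
  |U|=4: {7,8,9,10}:3
  |U|=5: {6,7,8,9,10}:3
  |U|=6: {5,6,7,8,9,10}:3
  |U|=7: {4,5,6,7,8,9,10}:3
  |U|=8: {1,4,5,6,7,8,9,10}:3  {3,4,5,6,7,8,9,10}:3
  |U|=9: {0,1,4,5,6,7,8,9,10}:3  {1,3,4,5,6,7,8,9,10}:6  {2,3,4,5,6,7,8,9,10}:3
  start at 0(j): 9
  start at 2(h): 9
sum over floor = 18

18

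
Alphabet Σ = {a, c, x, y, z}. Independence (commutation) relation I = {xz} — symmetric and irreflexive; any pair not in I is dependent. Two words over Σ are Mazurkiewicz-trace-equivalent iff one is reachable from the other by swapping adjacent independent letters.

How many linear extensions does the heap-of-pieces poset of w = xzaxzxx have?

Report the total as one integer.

8

piece 0:x — minimal
piece 1:z — minimal
piece 2:a rests on {0:x, 1:z}
piece 3:x rests on {2:a}
piece 4:z rests on {2:a}
piece 5:x rests on {3:x}
piece 6:x rests on {5:x}
minimal pieces: {0:x, 1:z}
ways to finish when only these pieces remain (= sum over removing one remaining piece with nothing left below it):
  1 left: {4}→1  {6}→1
  2 left: {4,6}→2  {5,6}→1
  3 left: {3,5,6}→1  {4,5,6}→3
  4 left: {3,4,5,6}→4
  5 left: {2,3,4,5,6}→4
  placing 0:x first → 4 extensions
  placing 1:z first → 4 extensions
total linear extensions = 8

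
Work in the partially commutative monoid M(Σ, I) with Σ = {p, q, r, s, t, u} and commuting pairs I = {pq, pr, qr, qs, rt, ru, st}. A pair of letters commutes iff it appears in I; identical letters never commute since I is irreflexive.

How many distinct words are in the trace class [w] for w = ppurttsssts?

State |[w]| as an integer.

161

#0=p has no predecessor
#1=p depends on [0:p]
#2=u depends on [1:p]
#3=r has no predecessor
#4=t depends on [2:u]
#5=t depends on [4:t]
#6=s depends on [2:u, 3:r]
#7=s depends on [6:s]
#8=s depends on [7:s]
#9=t depends on [5:t]
#10=s depends on [8:s]
sources: [0:p, 3:r]
N(rest) = Σ N(rest − s) over sources s of rest; N(one piece) = 1:
  size 1 → [9]=1  [10]=1
  size 2 → [5,9]=1  [8,10]=1  [9,10]=2
  size 3 → [4,5,9]=1  [5,9,10]=3  [7,8,10]=1  [8,9,10]=3
  size 4 → [4,5,9,10]=4  [5,8,9,10]=6  [6,7,8,10]=1  [7,8,9,10]=4
  size 5 → [3,6,7,8,10]=1  [4,5,8,9,10]=10  [5,7,8,9,10]=10  [6,7,8,9,10]=5
  size 6 → [3,6,7,8,9,10]=6  [4,5,7,8,9,10]=20  [5,6,7,8,9,10]=15
  size 7 → [3,5,6,7,8,9,10]=21  [4,5,6,7,8,9,10]=35
  size 8 → [2,4,5,6,7,8,9,10]=35  [3,4,5,6,7,8,9,10]=56
  size 9 → [1,2,4,5,6,7,8,9,10]=35  [2,3,4,5,6,7,8,9,10]=91
  first=0(p) contributes 126
  first=3(r) contributes 35
|[w]| = 161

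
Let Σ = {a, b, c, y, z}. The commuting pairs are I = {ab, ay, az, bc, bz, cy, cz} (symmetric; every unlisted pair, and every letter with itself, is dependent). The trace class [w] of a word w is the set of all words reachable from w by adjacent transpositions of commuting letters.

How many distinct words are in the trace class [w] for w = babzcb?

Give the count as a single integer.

0(b) covers ∅
1(a) covers ∅
2(b) covers 0:b
3(z) covers ∅
4(c) covers 1:a
5(b) covers 2:b
floor of heap: 0:b, 1:a, 3:z
completions by unplaced set U, small U first (add the entries for U minus each lowest piece of U):
  |U|=1: {3}:1  {4}:1  {5}:1
  |U|=2: {1,4}:1  {2,5}:1  {3,4}:2  {3,5}:2  {4,5}:2
  |U|=3: {0,2,5}:1  {1,3,4}:3  {1,4,5}:3  {2,3,5}:3  {2,4,5}:3  {3,4,5}:6
  |U|=4: {0,2,3,5}:4  {0,2,4,5}:4  {1,2,4,5}:6  {1,3,4,5}:12  {2,3,4,5}:12
  start at 0(b): 30
  start at 1(a): 20
  start at 3(z): 10
sum over floor = 60

60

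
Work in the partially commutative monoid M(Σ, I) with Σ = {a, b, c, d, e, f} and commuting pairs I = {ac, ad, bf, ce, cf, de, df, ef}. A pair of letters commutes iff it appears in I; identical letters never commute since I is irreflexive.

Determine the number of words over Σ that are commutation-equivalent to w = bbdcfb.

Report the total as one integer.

6

#0=b has no predecessor
#1=b depends on [0:b]
#2=d depends on [1:b]
#3=c depends on [2:d]
#4=f has no predecessor
#5=b depends on [3:c]
sources: [0:b, 4:f]
N(rest) = Σ N(rest − s) over sources s of rest; N(one piece) = 1:
  size 1 → [4]=1  [5]=1
  size 2 → [3,5]=1  [4,5]=2
  size 3 → [2,3,5]=1  [3,4,5]=3
  size 4 → [1,2,3,5]=1  [2,3,4,5]=4
  first=0(b) contributes 5
  first=4(f) contributes 1
|[w]| = 6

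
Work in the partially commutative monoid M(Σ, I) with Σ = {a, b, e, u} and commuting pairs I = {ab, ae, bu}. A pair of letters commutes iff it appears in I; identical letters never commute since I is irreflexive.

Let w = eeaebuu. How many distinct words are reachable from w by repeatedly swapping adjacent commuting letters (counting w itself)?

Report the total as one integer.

13

piece 0:e — minimal
piece 1:e rests on {0:e}
piece 2:a — minimal
piece 3:e rests on {1:e}
piece 4:b rests on {3:e}
piece 5:u rests on {2:a, 3:e}
piece 6:u rests on {5:u}
minimal pieces: {0:e, 2:a}
ways to finish when only these pieces remain (= sum over removing one remaining piece with nothing left below it):
  1 left: {4}→1  {6}→1
  2 left: {4,6}→2  {5,6}→1
  3 left: {2,5,6}→1  {4,5,6}→3
  4 left: {2,4,5,6}→4  {3,4,5,6}→3
  5 left: {1,3,4,5,6}→3  {2,3,4,5,6}→7
  placing 0:e first → 10 extensions
  placing 2:a first → 3 extensions
total linear extensions = 13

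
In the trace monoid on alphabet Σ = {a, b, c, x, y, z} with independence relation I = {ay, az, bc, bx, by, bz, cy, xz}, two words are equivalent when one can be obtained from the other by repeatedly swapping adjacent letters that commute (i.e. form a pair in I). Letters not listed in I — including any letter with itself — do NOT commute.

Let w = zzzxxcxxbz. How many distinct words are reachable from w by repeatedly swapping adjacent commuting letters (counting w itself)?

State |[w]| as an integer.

300

#0=z has no predecessor
#1=z depends on [0:z]
#2=z depends on [1:z]
#3=x has no predecessor
#4=x depends on [3:x]
#5=c depends on [2:z, 4:x]
#6=x depends on [5:c]
#7=x depends on [6:x]
#8=b has no predecessor
#9=z depends on [5:c]
sources: [0:z, 3:x, 8:b]
N(rest) = Σ N(rest − s) over sources s of rest; N(one piece) = 1:
  size 1 → [7]=1  [8]=1  [9]=1
  size 2 → [6,7]=1  [7,8]=2  [7,9]=2  [8,9]=2
  size 3 → [6,7,8]=3  [6,7,9]=3  [7,8,9]=6
  size 4 → [5,6,7,9]=3  [6,7,8,9]=12
  size 5 → [2,5,6,7,9]=3  [4,5,6,7,9]=3  [5,6,7,8,9]=15
  size 6 → [1,2,5,6,7,9]=3  [2,4,5,6,7,9]=6  [2,5,6,7,8,9]=18  [3,4,5,6,7,9]=3  [4,5,6,7,8,9]=18
  size 7 → [0,1,2,5,6,7,9]=3  [1,2,4,5,6,7,9]=9  [1,2,5,6,7,8,9]=21  [2,3,4,5,6,7,9]=9  [2,4,5,6,7,8,9]=42  [3,4,5,6,7,8,9]=21
  size 8 → [0,1,2,4,5,6,7,9]=12  [0,1,2,5,6,7,8,9]=24  [1,2,3,4,5,6,7,9]=18  [1,2,4,5,6,7,8,9]=72  [2,3,4,5,6,7,8,9]=72
  first=0(z) contributes 162
  first=3(x) contributes 108
  first=8(b) contributes 30
|[w]| = 300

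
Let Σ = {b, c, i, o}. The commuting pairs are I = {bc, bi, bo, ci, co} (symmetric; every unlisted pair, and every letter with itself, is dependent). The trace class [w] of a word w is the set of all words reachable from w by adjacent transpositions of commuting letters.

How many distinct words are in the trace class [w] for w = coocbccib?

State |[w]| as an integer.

0(c) covers ∅
1(o) covers ∅
2(o) covers 1:o
3(c) covers 0:c
4(b) covers ∅
5(c) covers 3:c
6(c) covers 5:c
7(i) covers 2:o
8(b) covers 4:b
floor of heap: 0:c, 1:o, 4:b
completions by unplaced set U, small U first (add the entries for U minus each lowest piece of U):
  |U|=1: {6}:1  {7}:1  {8}:1
  |U|=2: {2,7}:1  {4,8}:1  {5,6}:1  {6,7}:2  {6,8}:2  {7,8}:2
  |U|=3: {1,2,7}:1  {2,6,7}:3  {2,7,8}:3  {3,5,6}:1  {4,6,8}:3  {4,7,8}:3  {5,6,7}:3  {5,6,8}:3  {6,7,8}:6
  |U|=4: {0,3,5,6}:1  {1,2,6,7}:4  {1,2,7,8}:4  {2,4,7,8}:6  {2,5,6,7}:6  {2,6,7,8}:12  {3,5,6,7}:4  {3,5,6,8}:4  {4,5,6,8}:6  {4,6,7,8}:12  {5,6,7,8}:12
  |U|=5: {0,3,5,6,7}:5  {0,3,5,6,8}:5  {1,2,4,7,8}:10  {1,2,5,6,7}:10  {1,2,6,7,8}:20  {2,3,5,6,7}:10  {2,4,6,7,8}:30  {2,5,6,7,8}:30  {3,4,5,6,8}:10  {3,5,6,7,8}:20  {4,5,6,7,8}:30
  |U|=6: {0,2,3,5,6,7}:15  {0,3,4,5,6,8}:15  {0,3,5,6,7,8}:30  {1,2,3,5,6,7}:20  {1,2,4,6,7,8}:60  {1,2,5,6,7,8}:60  {2,3,5,6,7,8}:60  {2,4,5,6,7,8}:90  {3,4,5,6,7,8}:60
  |U|=7: {0,1,2,3,5,6,7}:35  {0,2,3,5,6,7,8}:105  {0,3,4,5,6,7,8}:105  {1,2,3,5,6,7,8}:140  {1,2,4,5,6,7,8}:210  {2,3,4,5,6,7,8}:210
  start at 0(c): 560
  start at 1(o): 420
  start at 4(b): 280
sum over floor = 1260

1260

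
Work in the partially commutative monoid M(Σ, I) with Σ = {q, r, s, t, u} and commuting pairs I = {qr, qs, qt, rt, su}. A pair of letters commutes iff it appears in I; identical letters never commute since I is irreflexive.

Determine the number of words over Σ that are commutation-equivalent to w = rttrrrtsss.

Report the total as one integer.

piece 0:r — minimal
piece 1:t — minimal
piece 2:t rests on {1:t}
piece 3:r rests on {0:r}
piece 4:r rests on {3:r}
piece 5:r rests on {4:r}
piece 6:t rests on {2:t}
piece 7:s rests on {5:r, 6:t}
piece 8:s rests on {7:s}
piece 9:s rests on {8:s}
minimal pieces: {0:r, 1:t}
ways to finish when only these pieces remain (= sum over removing one remaining piece with nothing left below it):
  1 left: {9}→1
  2 left: {8,9}→1
  3 left: {7,8,9}→1
  4 left: {5,7,8,9}→1  {6,7,8,9}→1
  5 left: {2,6,7,8,9}→1  {4,5,7,8,9}→1  {5,6,7,8,9}→2
  6 left: {1,2,6,7,8,9}→1  {2,5,6,7,8,9}→3  {3,4,5,7,8,9}→1  {4,5,6,7,8,9}→3
  7 left: {0,3,4,5,7,8,9}→1  {1,2,5,6,7,8,9}→4  {2,4,5,6,7,8,9}→6  {3,4,5,6,7,8,9}→4
  8 left: {0,3,4,5,6,7,8,9}→5  {1,2,4,5,6,7,8,9}→10  {2,3,4,5,6,7,8,9}→10
  placing 0:r first → 20 extensions
  placing 1:t first → 15 extensions
total linear extensions = 35

35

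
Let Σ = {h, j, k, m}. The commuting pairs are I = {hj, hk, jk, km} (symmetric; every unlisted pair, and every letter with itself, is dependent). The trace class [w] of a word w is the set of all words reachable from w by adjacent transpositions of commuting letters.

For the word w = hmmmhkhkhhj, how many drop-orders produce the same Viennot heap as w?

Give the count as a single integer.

drop 0:h onto floor
drop 1:m onto {0:h}
drop 2:m onto {1:m}
drop 3:m onto {2:m}
drop 4:h onto {3:m}
drop 5:k onto floor
drop 6:h onto {4:h}
drop 7:k onto {5:k}
drop 8:h onto {6:h}
drop 9:h onto {8:h}
drop 10:j onto {3:m}
ground layer = {0:h, 5:k}
drop-orders for the pieces not yet dropped (sum over which currently-grounded one goes next):
  1 to go: {7} 1  {9} 1  {10} 1
  2 to go: {5,7} 1  {7,9} 2  {7,10} 2  {8,9} 1  {9,10} 2
  3 to go: {5,7,9} 3  {5,7,10} 3  {6,8,9} 1  {7,8,9} 3  {7,9,10} 6  {8,9,10} 3
  4 to go: {4,6,8,9} 1  {5,7,8,9} 6  {5,7,9,10} 12  {6,7,8,9} 4  {6,8,9,10} 4  {7,8,9,10} 12
  5 to go: {4,6,7,8,9} 5  {4,6,8,9,10} 5  {5,6,7,8,9} 10  {5,7,8,9,10} 30  {6,7,8,9,10} 20
  6 to go: {3,4,6,8,9,10} 5  {4,5,6,7,8,9} 15  {4,6,7,8,9,10} 30  {5,6,7,8,9,10} 60
  7 to go: {2,3,4,6,8,9,10} 5  {3,4,6,7,8,9,10} 35  {4,5,6,7,8,9,10} 105
  8 to go: {1,2,3,4,6,8,9,10} 5  {2,3,4,6,7,8,9,10} 40  {3,4,5,6,7,8,9,10} 140
  9 to go: {0,1,2,3,4,6,8,9,10} 5  {1,2,3,4,6,7,8,9,10} 45  {2,3,4,5,6,7,8,9,10} 180
  if 0:h drops first: 225 orders
  if 5:k drops first: 50 orders
heap linearizations: 275

275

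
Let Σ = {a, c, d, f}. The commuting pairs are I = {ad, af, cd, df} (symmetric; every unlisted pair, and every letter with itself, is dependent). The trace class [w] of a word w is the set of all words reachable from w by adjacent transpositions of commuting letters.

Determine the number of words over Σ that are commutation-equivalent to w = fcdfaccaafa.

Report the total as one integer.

88

#0=f has no predecessor
#1=c depends on [0:f]
#2=d has no predecessor
#3=f depends on [1:c]
#4=a depends on [1:c]
#5=c depends on [3:f, 4:a]
#6=c depends on [5:c]
#7=a depends on [6:c]
#8=a depends on [7:a]
#9=f depends on [6:c]
#10=a depends on [8:a]
sources: [0:f, 2:d]
N(rest) = Σ N(rest − s) over sources s of rest; N(one piece) = 1:
  size 1 → [2]=1  [9]=1  [10]=1
  size 2 → [2,9]=2  [2,10]=2  [8,10]=1  [9,10]=2
  size 3 → [2,8,10]=3  [2,9,10]=6  [7,8,10]=1  [8,9,10]=3
  size 4 → [2,7,8,10]=4  [2,8,9,10]=12  [7,8,9,10]=4
  size 5 → [2,7,8,9,10]=20  [6,7,8,9,10]=4
  size 6 → [2,6,7,8,9,10]=24  [5,6,7,8,9,10]=4
  size 7 → [2,5,6,7,8,9,10]=28  [3,5,6,7,8,9,10]=4  [4,5,6,7,8,9,10]=4
  size 8 → [2,3,5,6,7,8,9,10]=32  [2,4,5,6,7,8,9,10]=32  [3,4,5,6,7,8,9,10]=8
  size 9 → [1,3,4,5,6,7,8,9,10]=8  [2,3,4,5,6,7,8,9,10]=72
  first=0(f) contributes 80
  first=2(d) contributes 8
|[w]| = 88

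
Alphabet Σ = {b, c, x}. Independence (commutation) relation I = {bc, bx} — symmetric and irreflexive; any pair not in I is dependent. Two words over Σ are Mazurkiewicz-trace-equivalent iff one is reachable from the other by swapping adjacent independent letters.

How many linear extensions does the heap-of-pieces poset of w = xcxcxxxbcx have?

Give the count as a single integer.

piece 0:x — minimal
piece 1:c rests on {0:x}
piece 2:x rests on {1:c}
piece 3:c rests on {2:x}
piece 4:x rests on {3:c}
piece 5:x rests on {4:x}
piece 6:x rests on {5:x}
piece 7:b — minimal
piece 8:c rests on {6:x}
piece 9:x rests on {8:c}
minimal pieces: {0:x, 7:b}
ways to finish when only these pieces remain (= sum over removing one remaining piece with nothing left below it):
  1 left: {7}→1  {9}→1
  2 left: {7,9}→2  {8,9}→1
  3 left: {6,8,9}→1  {7,8,9}→3
  4 left: {5,6,8,9}→1  {6,7,8,9}→4
  5 left: {4,5,6,8,9}→1  {5,6,7,8,9}→5
  6 left: {3,4,5,6,8,9}→1  {4,5,6,7,8,9}→6
  7 left: {2,3,4,5,6,8,9}→1  {3,4,5,6,7,8,9}→7
  8 left: {1,2,3,4,5,6,8,9}→1  {2,3,4,5,6,7,8,9}→8
  placing 0:x first → 9 extensions
  placing 7:b first → 1 extensions
total linear extensions = 10

10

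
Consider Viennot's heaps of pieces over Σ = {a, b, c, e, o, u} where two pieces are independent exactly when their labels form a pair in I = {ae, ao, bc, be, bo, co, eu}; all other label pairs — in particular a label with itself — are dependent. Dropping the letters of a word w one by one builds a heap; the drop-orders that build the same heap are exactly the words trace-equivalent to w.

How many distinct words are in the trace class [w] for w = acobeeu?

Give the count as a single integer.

#0=a has no predecessor
#1=c depends on [0:a]
#2=o has no predecessor
#3=b depends on [0:a]
#4=e depends on [1:c, 2:o]
#5=e depends on [4:e]
#6=u depends on [1:c, 2:o, 3:b]
sources: [0:a, 2:o]
N(rest) = Σ N(rest − s) over sources s of rest; N(one piece) = 1:
  size 1 → [5]=1  [6]=1
  size 2 → [3,6]=1  [4,5]=1  [5,6]=2
  size 3 → [3,5,6]=3  [4,5,6]=3
  size 4 → [1,4,5,6]=3  [2,4,5,6]=3  [3,4,5,6]=6
  size 5 → [1,2,4,5,6]=6  [1,3,4,5,6]=9  [2,3,4,5,6]=9
  first=0(a) contributes 24
  first=2(o) contributes 9
|[w]| = 33

33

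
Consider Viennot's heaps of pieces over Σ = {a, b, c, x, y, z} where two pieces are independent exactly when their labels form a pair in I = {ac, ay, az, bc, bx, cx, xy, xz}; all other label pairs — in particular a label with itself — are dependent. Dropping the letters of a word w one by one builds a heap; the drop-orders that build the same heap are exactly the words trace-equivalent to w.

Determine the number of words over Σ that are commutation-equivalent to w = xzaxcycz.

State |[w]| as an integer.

56

drop 0:x onto floor
drop 1:z onto floor
drop 2:a onto {0:x}
drop 3:x onto {2:a}
drop 4:c onto {1:z}
drop 5:y onto {4:c}
drop 6:c onto {5:y}
drop 7:z onto {6:c}
ground layer = {0:x, 1:z}
drop-orders for the pieces not yet dropped (sum over which currently-grounded one goes next):
  1 to go: {3} 1  {7} 1
  2 to go: {2,3} 1  {3,7} 2  {6,7} 1
  3 to go: {0,2,3} 1  {2,3,7} 3  {3,6,7} 3  {5,6,7} 1
  4 to go: {0,2,3,7} 4  {2,3,6,7} 6  {3,5,6,7} 4  {4,5,6,7} 1
  5 to go: {0,2,3,6,7} 10  {1,4,5,6,7} 1  {2,3,5,6,7} 10  {3,4,5,6,7} 5
  6 to go: {0,2,3,5,6,7} 20  {1,3,4,5,6,7} 6  {2,3,4,5,6,7} 15
  if 0:x drops first: 21 orders
  if 1:z drops first: 35 orders
heap linearizations: 56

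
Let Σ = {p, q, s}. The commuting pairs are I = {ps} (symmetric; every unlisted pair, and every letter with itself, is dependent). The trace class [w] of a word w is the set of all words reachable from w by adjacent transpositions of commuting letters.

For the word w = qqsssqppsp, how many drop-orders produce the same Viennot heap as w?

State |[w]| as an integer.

4

#0=q has no predecessor
#1=q depends on [0:q]
#2=s depends on [1:q]
#3=s depends on [2:s]
#4=s depends on [3:s]
#5=q depends on [4:s]
#6=p depends on [5:q]
#7=p depends on [6:p]
#8=s depends on [5:q]
#9=p depends on [7:p]
sources: [0:q]
N(rest) = Σ N(rest − s) over sources s of rest; N(one piece) = 1:
  size 1 → [8]=1  [9]=1
  size 2 → [7,9]=1  [8,9]=2
  size 3 → [6,7,9]=1  [7,8,9]=3
  size 4 → [6,7,8,9]=4
  size 5 → [5,6,7,8,9]=4
  size 6 → [4,5,6,7,8,9]=4
  size 7 → [3,4,5,6,7,8,9]=4
  size 8 → [2,3,4,5,6,7,8,9]=4
  first=0(q) contributes 4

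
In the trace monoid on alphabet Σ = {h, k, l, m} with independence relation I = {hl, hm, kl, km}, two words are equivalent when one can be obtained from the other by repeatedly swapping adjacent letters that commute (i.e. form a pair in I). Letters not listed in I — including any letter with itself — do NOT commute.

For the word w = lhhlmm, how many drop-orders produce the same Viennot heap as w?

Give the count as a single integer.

15

#0=l has no predecessor
#1=h has no predecessor
#2=h depends on [1:h]
#3=l depends on [0:l]
#4=m depends on [3:l]
#5=m depends on [4:m]
sources: [0:l, 1:h]
N(rest) = Σ N(rest − s) over sources s of rest; N(one piece) = 1:
  size 1 → [2]=1  [5]=1
  size 2 → [1,2]=1  [2,5]=2  [4,5]=1
  size 3 → [1,2,5]=3  [2,4,5]=3  [3,4,5]=1
  size 4 → [0,3,4,5]=1  [1,2,4,5]=6  [2,3,4,5]=4
  first=0(l) contributes 10
  first=1(h) contributes 5
|[w]| = 15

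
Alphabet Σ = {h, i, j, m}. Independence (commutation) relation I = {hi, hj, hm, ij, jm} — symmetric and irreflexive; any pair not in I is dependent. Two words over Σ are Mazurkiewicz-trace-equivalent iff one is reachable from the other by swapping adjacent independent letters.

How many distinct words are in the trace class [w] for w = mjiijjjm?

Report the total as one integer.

70

drop 0:m onto floor
drop 1:j onto floor
drop 2:i onto {0:m}
drop 3:i onto {2:i}
drop 4:j onto {1:j}
drop 5:j onto {4:j}
drop 6:j onto {5:j}
drop 7:m onto {3:i}
ground layer = {0:m, 1:j}
drop-orders for the pieces not yet dropped (sum over which currently-grounded one goes next):
  1 to go: {6} 1  {7} 1
  2 to go: {3,7} 1  {5,6} 1  {6,7} 2
  3 to go: {2,3,7} 1  {3,6,7} 3  {4,5,6} 1  {5,6,7} 3
  4 to go: {0,2,3,7} 1  {1,4,5,6} 1  {2,3,6,7} 4  {3,5,6,7} 6  {4,5,6,7} 4
  5 to go: {0,2,3,6,7} 5  {1,4,5,6,7} 5  {2,3,5,6,7} 10  {3,4,5,6,7} 10
  6 to go: {0,2,3,5,6,7} 15  {1,3,4,5,6,7} 15  {2,3,4,5,6,7} 20
  if 0:m drops first: 35 orders
  if 1:j drops first: 35 orders
heap linearizations: 70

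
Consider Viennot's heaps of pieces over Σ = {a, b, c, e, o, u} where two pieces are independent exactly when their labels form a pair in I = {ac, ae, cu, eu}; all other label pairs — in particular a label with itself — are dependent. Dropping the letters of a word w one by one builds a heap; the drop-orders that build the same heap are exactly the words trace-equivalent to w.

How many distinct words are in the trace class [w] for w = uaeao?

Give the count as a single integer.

4

0(u) covers ∅
1(a) covers 0:u
2(e) covers ∅
3(a) covers 1:a
4(o) covers 2:e, 3:a
floor of heap: 0:u, 2:e
completions by unplaced set U, small U first (add the entries for U minus each lowest piece of U):
  |U|=1: {4}:1
  |U|=2: {2,4}:1  {3,4}:1
  |U|=3: {1,3,4}:1  {2,3,4}:2
  start at 0(u): 3
  start at 2(e): 1
sum over floor = 4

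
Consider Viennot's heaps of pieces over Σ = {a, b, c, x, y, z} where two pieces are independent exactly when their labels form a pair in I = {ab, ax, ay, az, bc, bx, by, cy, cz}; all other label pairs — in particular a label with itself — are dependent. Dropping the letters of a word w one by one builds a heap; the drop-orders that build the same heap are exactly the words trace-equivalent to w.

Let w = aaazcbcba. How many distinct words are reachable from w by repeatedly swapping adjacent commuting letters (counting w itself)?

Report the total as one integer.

84

piece 0:a — minimal
piece 1:a rests on {0:a}
piece 2:a rests on {1:a}
piece 3:z — minimal
piece 4:c rests on {2:a}
piece 5:b rests on {3:z}
piece 6:c rests on {4:c}
piece 7:b rests on {5:b}
piece 8:a rests on {6:c}
minimal pieces: {0:a, 3:z}
ways to finish when only these pieces remain (= sum over removing one remaining piece with nothing left below it):
  1 left: {7}→1  {8}→1
  2 left: {5,7}→1  {6,8}→1  {7,8}→2
  3 left: {3,5,7}→1  {4,6,8}→1  {5,7,8}→3  {6,7,8}→3
  4 left: {2,4,6,8}→1  {3,5,7,8}→4  {4,6,7,8}→4  {5,6,7,8}→6
  5 left: {1,2,4,6,8}→1  {2,4,6,7,8}→5  {3,5,6,7,8}→10  {4,5,6,7,8}→10
  6 left: {0,1,2,4,6,8}→1  {1,2,4,6,7,8}→6  {2,4,5,6,7,8}→15  {3,4,5,6,7,8}→20
  7 left: {0,1,2,4,6,7,8}→7  {1,2,4,5,6,7,8}→21  {2,3,4,5,6,7,8}→35
  placing 0:a first → 56 extensions
  placing 3:z first → 28 extensions
total linear extensions = 84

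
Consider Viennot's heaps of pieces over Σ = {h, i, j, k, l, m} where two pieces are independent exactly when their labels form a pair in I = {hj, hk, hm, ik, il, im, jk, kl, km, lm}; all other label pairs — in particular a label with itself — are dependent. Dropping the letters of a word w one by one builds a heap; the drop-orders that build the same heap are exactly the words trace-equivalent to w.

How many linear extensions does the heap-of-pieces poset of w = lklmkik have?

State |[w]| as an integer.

420

piece 0:l — minimal
piece 1:k — minimal
piece 2:l rests on {0:l}
piece 3:m — minimal
piece 4:k rests on {1:k}
piece 5:i — minimal
piece 6:k rests on {4:k}
minimal pieces: {0:l, 1:k, 3:m, 5:i}
ways to finish when only these pieces remain (= sum over removing one remaining piece with nothing left below it):
  1 left: {2}→1  {3}→1  {5}→1  {6}→1
  2 left: {0,2}→1  {2,3}→2  {2,5}→2  {2,6}→2  {3,5}→2  {3,6}→2  {4,6}→1  {5,6}→2
  3 left: {0,2,3}→3  {0,2,5}→3  {0,2,6}→3  {1,4,6}→1  {2,3,5}→6  {2,3,6}→6  {2,4,6}→3  {2,5,6}→6  {3,4,6}→3  {3,5,6}→6  {4,5,6}→3
  4 left: {0,2,3,5}→12  {0,2,3,6}→12  {0,2,4,6}→6  {0,2,5,6}→12  {1,2,4,6}→4  {1,3,4,6}→4  {1,4,5,6}→4  {2,3,4,6}→12  {2,3,5,6}→24  {2,4,5,6}→12  {3,4,5,6}→12
  5 left: {0,1,2,4,6}→10  {0,2,3,4,6}→30  {0,2,3,5,6}→60  {0,2,4,5,6}→30  {1,2,3,4,6}→20  {1,2,4,5,6}→20  {1,3,4,5,6}→20  {2,3,4,5,6}→60
  placing 0:l first → 120 extensions
  placing 1:k first → 180 extensions
  placing 3:m first → 60 extensions
  placing 5:i first → 60 extensions
total linear extensions = 420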